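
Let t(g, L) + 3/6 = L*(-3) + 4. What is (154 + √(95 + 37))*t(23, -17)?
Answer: 8393 + 109*√33 ≈ 9019.2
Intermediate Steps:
t(g, L) = 7/2 - 3*L (t(g, L) = -½ + (L*(-3) + 4) = -½ + (-3*L + 4) = -½ + (4 - 3*L) = 7/2 - 3*L)
(154 + √(95 + 37))*t(23, -17) = (154 + √(95 + 37))*(7/2 - 3*(-17)) = (154 + √132)*(7/2 + 51) = (154 + 2*√33)*(109/2) = 8393 + 109*√33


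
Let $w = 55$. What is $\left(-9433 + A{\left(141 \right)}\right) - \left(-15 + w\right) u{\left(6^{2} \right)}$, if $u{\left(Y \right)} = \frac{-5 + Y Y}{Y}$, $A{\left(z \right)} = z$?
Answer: $- \frac{96538}{9} \approx -10726.0$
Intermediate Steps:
$u{\left(Y \right)} = \frac{-5 + Y^{2}}{Y}$
$\left(-9433 + A{\left(141 \right)}\right) - \left(-15 + w\right) u{\left(6^{2} \right)} = \left(-9433 + 141\right) - \left(-15 + 55\right) \left(6^{2} - \frac{5}{6^{2}}\right) = -9292 - 40 \left(36 - \frac{5}{36}\right) = -9292 - 40 \cdot \frac{1291}{36} = -9292 - \frac{12910}{9} = - \frac{96538}{9}$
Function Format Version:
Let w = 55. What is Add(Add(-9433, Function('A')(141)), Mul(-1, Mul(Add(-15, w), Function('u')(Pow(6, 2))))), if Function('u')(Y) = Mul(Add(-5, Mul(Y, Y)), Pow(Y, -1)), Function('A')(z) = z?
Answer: Rational(-96538, 9) ≈ -10726.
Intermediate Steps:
Function('u')(Y) = Mul(Pow(Y, -1), Add(-5, Pow(Y, 2))) (Function('u')(Y) = Mul(Add(-5, Pow(Y, 2)), Pow(Y, -1)) = Mul(Pow(Y, -1), Add(-5, Pow(Y, 2))))
Add(Add(-9433, Function('A')(141)), Mul(-1, Mul(Add(-15, w), Function('u')(Pow(6, 2))))) = Add(Add(-9433, 141), Mul(-1, Mul(Add(-15, 55), Add(Pow(6, 2), Mul(-5, Pow(Pow(6, 2), -1)))))) = Add(-9292, Mul(-1, Mul(40, Add(36, Mul(-5, Pow(36, -1)))))) = Add(-9292, Mul(-1, Mul(40, Add(36, Mul(-5, Rational(1, 36)))))) = Add(-9292, Mul(-1, Mul(40, Add(36, Rational(-5, 36))))) = Add(-9292, Mul(-1, Mul(40, Rational(1291, 36)))) = Add(-9292, Mul(-1, Rational(12910, 9))) = Add(-9292, Rational(-12910, 9)) = Rational(-96538, 9)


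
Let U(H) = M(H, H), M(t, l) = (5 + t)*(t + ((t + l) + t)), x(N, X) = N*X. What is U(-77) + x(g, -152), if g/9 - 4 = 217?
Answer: -280152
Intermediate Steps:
g = 1989 (g = 36 + 9*217 = 36 + 1953 = 1989)
M(t, l) = (5 + t)*(l + 3*t) (M(t, l) = (5 + t)*(t + ((l + t) + t)) = (5 + t)*(t + (l + 2*t)) = (5 + t)*(l + 3*t))
U(H) = 4*H² + 20*H (U(H) = 3*H² + 5*H + 15*H + H*H = 3*H² + 5*H + 15*H + H² = 4*H² + 20*H)
U(-77) + x(g, -152) = 4*(-77)*(5 - 77) + 1989*(-152) = 4*(-77)*(-72) - 302328 = 22176 - 302328 = -280152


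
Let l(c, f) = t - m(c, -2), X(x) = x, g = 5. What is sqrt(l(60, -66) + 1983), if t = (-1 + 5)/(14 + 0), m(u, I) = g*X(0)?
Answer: sqrt(97181)/7 ≈ 44.534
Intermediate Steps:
m(u, I) = 0 (m(u, I) = 5*0 = 0)
t = 2/7 (t = 4/14 = 4*(1/14) = 2/7 ≈ 0.28571)
l(c, f) = 2/7 (l(c, f) = 2/7 - 1*0 = 2/7 + 0 = 2/7)
sqrt(l(60, -66) + 1983) = sqrt(2/7 + 1983) = sqrt(13883/7) = sqrt(97181)/7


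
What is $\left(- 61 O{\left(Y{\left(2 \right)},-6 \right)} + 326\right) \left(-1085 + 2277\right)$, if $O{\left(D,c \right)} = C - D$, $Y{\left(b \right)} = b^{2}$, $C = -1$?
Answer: $752152$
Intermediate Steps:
$O{\left(D,c \right)} = -1 - D$
$\left(- 61 O{\left(Y{\left(2 \right)},-6 \right)} + 326\right) \left(-1085 + 2277\right) = \left(- 61 \left(-1 - 2^{2}\right) + 326\right) \left(-1085 + 2277\right) = \left(- 61 \left(-1 - 4\right) + 326\right) 1192 = \left(\left(-61\right) \left(-5\right) + 326\right) 1192 = \left(305 + 326\right) 1192 = 631 \cdot 1192 = 752152$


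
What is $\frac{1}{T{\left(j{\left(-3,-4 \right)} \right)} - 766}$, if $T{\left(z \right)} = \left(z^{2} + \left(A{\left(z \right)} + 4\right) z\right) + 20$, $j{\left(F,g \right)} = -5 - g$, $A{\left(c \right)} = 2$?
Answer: $- \frac{1}{751} \approx -0.0013316$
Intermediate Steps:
$T{\left(z \right)} = 20 + z^{2} + 6 z$ ($T{\left(z \right)} = \left(z^{2} + \left(2 + 4\right) z\right) + 20 = \left(z^{2} + 6 z\right) + 20 = 20 + z^{2} + 6 z$)
$\frac{1}{T{\left(j{\left(-3,-4 \right)} \right)} - 766} = \frac{1}{\left(20 + \left(-5 - -4\right)^{2} + 6 \left(-5 - -4\right)\right) - 766} = \frac{1}{\left(20 + \left(-5 + 4\right)^{2} + 6 \left(-5 + 4\right)\right) - 766} = \frac{1}{\left(20 + \left(-1\right)^{2} + 6 \left(-1\right)\right) - 766} = \frac{1}{\left(20 + 1 - 6\right) - 766} = \frac{1}{15 - 766} = \frac{1}{-751} = - \frac{1}{751}$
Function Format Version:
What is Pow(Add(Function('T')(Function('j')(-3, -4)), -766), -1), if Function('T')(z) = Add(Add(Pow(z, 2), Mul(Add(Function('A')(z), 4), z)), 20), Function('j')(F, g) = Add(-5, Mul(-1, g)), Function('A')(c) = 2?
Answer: Rational(-1, 751) ≈ -0.0013316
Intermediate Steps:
Function('T')(z) = Add(20, Pow(z, 2), Mul(6, z)) (Function('T')(z) = Add(Add(Pow(z, 2), Mul(Add(2, 4), z)), 20) = Add(Add(Pow(z, 2), Mul(6, z)), 20) = Add(20, Pow(z, 2), Mul(6, z)))
Pow(Add(Function('T')(Function('j')(-3, -4)), -766), -1) = Pow(Add(Add(20, Pow(Add(-5, Mul(-1, -4)), 2), Mul(6, Add(-5, Mul(-1, -4)))), -766), -1) = Pow(Add(Add(20, Pow(Add(-5, 4), 2), Mul(6, Add(-5, 4))), -766), -1) = Pow(Add(Add(20, Pow(-1, 2), Mul(6, -1)), -766), -1) = Pow(Add(Add(20, 1, -6), -766), -1) = Pow(Add(15, -766), -1) = Pow(-751, -1) = Rational(-1, 751)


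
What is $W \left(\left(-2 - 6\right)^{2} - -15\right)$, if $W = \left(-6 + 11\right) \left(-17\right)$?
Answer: $-6715$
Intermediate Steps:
$W = -85$ ($W = 5 \left(-17\right) = -85$)
$W \left(\left(-2 - 6\right)^{2} - -15\right) = - 85 \left(\left(-2 - 6\right)^{2} - -15\right) = - 85 \left(\left(-8\right)^{2} + 15\right) = - 85 \left(64 + 15\right) = \left(-85\right) 79 = -6715$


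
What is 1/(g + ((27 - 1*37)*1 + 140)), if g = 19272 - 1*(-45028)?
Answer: 1/64430 ≈ 1.5521e-5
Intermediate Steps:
g = 64300 (g = 19272 + 45028 = 64300)
1/(g + ((27 - 1*37)*1 + 140)) = 1/(64300 + ((27 - 1*37)*1 + 140)) = 1/(64300 + ((27 - 37)*1 + 140)) = 1/(64300 + (-10*1 + 140)) = 1/(64300 + (-10 + 140)) = 1/(64300 + 130) = 1/64430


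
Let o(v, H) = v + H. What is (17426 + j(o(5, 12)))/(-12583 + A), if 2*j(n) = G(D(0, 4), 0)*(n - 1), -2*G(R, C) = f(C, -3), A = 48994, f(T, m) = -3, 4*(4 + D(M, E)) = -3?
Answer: 17438/36411 ≈ 0.47892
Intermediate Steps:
D(M, E) = -19/4 (D(M, E) = -4 + (¼)*(-3) = -4 - ¾ = -19/4)
o(v, H) = H + v
G(R, C) = 3/2 (G(R, C) = -½*(-3) = 3/2)
j(n) = -¾ + 3*n/4 (j(n) = (3*(n - 1)/2)/2 = (3*(-1 + n)/2)/2 = (-3/2 + 3*n/2)/2 = -¾ + 3*n/4)
(17426 + j(o(5, 12)))/(-12583 + A) = (17426 + (-¾ + 3*(12 + 5)/4))/(-12583 + 48994) = (17426 + (-¾ + (¾)*17))/36411 = (17426 + (-¾ + 51/4))*(1/36411) = (17426 + 12)*(1/36411) = 17438*(1/36411) = 17438/36411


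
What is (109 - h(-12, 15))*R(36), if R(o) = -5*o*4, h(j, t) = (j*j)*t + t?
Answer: 1487520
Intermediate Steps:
h(j, t) = t + t*j² (h(j, t) = j²*t + t = t*j² + t = t + t*j²)
R(o) = -20*o
(109 - h(-12, 15))*R(36) = (109 - 15*(1 + (-12)²))*(-20*36) = (109 - 15*(1 + 144))*(-720) = (109 - 15*145)*(-720) = (109 - 1*2175)*(-720) = (109 - 2175)*(-720) = -2066*(-720) = 1487520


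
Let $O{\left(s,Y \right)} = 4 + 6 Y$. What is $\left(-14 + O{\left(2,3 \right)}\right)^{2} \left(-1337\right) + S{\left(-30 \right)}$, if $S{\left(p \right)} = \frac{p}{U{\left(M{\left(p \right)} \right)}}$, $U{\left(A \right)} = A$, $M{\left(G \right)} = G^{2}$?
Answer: $- \frac{2567041}{30} \approx -85568.0$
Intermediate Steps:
$S{\left(p \right)} = \frac{1}{p}$ ($S{\left(p \right)} = \frac{p}{p^{2}} = \frac{1}{p}$)
$\left(-14 + O{\left(2,3 \right)}\right)^{2} \left(-1337\right) + S{\left(-30 \right)} = \left(-14 + \left(4 + 6 \cdot 3\right)\right)^{2} \left(-1337\right) + \frac{1}{-30} = \left(-14 + \left(4 + 18\right)\right)^{2} \left(-1337\right) - \frac{1}{30} = \left(-14 + 22\right)^{2} \left(-1337\right) - \frac{1}{30} = 8^{2} \left(-1337\right) - \frac{1}{30} = 64 \left(-1337\right) - \frac{1}{30} = -85568 - \frac{1}{30} = - \frac{2567041}{30}$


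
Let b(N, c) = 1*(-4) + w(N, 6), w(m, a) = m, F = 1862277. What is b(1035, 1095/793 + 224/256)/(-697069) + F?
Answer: 1298135565082/697069 ≈ 1.8623e+6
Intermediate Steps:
b(N, c) = -4 + N (b(N, c) = 1*(-4) + N = -4 + N)
b(1035, 1095/793 + 224/256)/(-697069) + F = (-4 + 1035)/(-697069) + 1862277 = 1031*(-1/697069) + 1862277 = -1031/697069 + 1862277 = 1298135565082/697069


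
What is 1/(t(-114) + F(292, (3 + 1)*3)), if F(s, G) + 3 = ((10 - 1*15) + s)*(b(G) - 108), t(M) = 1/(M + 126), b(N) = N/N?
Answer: -12/368543 ≈ -3.2561e-5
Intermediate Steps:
b(N) = 1
t(M) = 1/(126 + M)
F(s, G) = 532 - 107*s (F(s, G) = -3 + ((10 - 1*15) + s)*(1 - 108) = -3 + ((10 - 15) + s)*(-107) = -3 + (-5 + s)*(-107) = -3 + (535 - 107*s) = 532 - 107*s)
1/(t(-114) + F(292, (3 + 1)*3)) = 1/(1/(126 - 114) + (532 - 107*292)) = 1/(1/12 + (532 - 31244)) = 1/(1/12 - 30712) = 1/(-368543/12) = -12/368543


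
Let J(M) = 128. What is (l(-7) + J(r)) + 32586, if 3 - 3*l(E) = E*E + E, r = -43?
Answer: 32701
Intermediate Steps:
l(E) = 1 - E/3 - E²/3 (l(E) = 1 - (E*E + E)/3 = 1 - (E² + E)/3 = 1 - (E + E²)/3 = 1 + (-E/3 - E²/3) = 1 - E/3 - E²/3)
(l(-7) + J(r)) + 32586 = ((1 - ⅓*(-7) - ⅓*(-7)²) + 128) + 32586 = ((1 + 7/3 - ⅓*49) + 128) + 32586 = ((1 + 7/3 - 49/3) + 128) + 32586 = (-13 + 128) + 32586 = 115 + 32586 = 32701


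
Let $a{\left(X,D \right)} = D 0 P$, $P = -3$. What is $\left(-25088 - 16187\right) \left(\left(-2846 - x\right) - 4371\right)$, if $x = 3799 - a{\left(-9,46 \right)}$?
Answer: $454685400$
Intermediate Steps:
$a{\left(X,D \right)} = 0$ ($a{\left(X,D \right)} = D 0 \left(-3\right) = 0 \left(-3\right) = 0$)
$x = 3799$ ($x = 3799 - 0 = 3799 + 0 = 3799$)
$\left(-25088 - 16187\right) \left(\left(-2846 - x\right) - 4371\right) = \left(-25088 - 16187\right) \left(\left(-2846 - 3799\right) - 4371\right) = - 41275 \left(\left(-2846 - 3799\right) - 4371\right) = - 41275 \left(-6645 - 4371\right) = \left(-41275\right) \left(-11016\right) = 454685400$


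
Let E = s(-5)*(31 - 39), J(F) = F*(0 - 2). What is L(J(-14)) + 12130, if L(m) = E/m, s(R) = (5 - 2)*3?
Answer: 84892/7 ≈ 12127.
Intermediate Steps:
s(R) = 9 (s(R) = 3*3 = 9)
J(F) = -2*F (J(F) = F*(-2) = -2*F)
E = -72 (E = 9*(31 - 39) = 9*(-8) = -72)
L(m) = -72/m
L(J(-14)) + 12130 = -72/((-2*(-14))) + 12130 = -72/28 + 12130 = -72*1/28 + 12130 = -18/7 + 12130 = 84892/7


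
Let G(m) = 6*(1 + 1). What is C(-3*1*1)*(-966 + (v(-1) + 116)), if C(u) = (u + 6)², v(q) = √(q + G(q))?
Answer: -7650 + 9*√11 ≈ -7620.1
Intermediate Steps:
G(m) = 12 (G(m) = 6*2 = 12)
v(q) = √(12 + q) (v(q) = √(q + 12) = √(12 + q))
C(u) = (6 + u)²
C(-3*1*1)*(-966 + (v(-1) + 116)) = (6 - 3*1*1)²*(-966 + (√(12 - 1) + 116)) = (6 - 3*1)²*(-966 + (√11 + 116)) = (6 - 3)²*(-966 + (116 + √11)) = 3²*(-850 + √11) = 9*(-850 + √11) = -7650 + 9*√11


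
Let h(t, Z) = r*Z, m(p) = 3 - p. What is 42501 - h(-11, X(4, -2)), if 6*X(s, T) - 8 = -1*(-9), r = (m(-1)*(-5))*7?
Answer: 128693/3 ≈ 42898.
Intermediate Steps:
r = -140 (r = ((3 - 1*(-1))*(-5))*7 = ((3 + 1)*(-5))*7 = (4*(-5))*7 = -20*7 = -140)
X(s, T) = 17/6 (X(s, T) = 4/3 + (-1*(-9))/6 = 4/3 + (1/6)*9 = 4/3 + 3/2 = 17/6)
h(t, Z) = -140*Z
42501 - h(-11, X(4, -2)) = 42501 - (-140)*17/6 = 42501 - 1*(-1190/3) = 42501 + 1190/3 = 128693/3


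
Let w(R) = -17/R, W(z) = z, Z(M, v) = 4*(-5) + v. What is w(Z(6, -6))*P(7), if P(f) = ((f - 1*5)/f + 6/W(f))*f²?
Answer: 476/13 ≈ 36.615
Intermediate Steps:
Z(M, v) = -20 + v
P(f) = f²*(6/f + (-5 + f)/f) (P(f) = ((f - 1*5)/f + 6/f)*f² = ((f - 5)/f + 6/f)*f² = ((-5 + f)/f + 6/f)*f² = (6/f + (-5 + f)/f)*f² = f²*(6/f + (-5 + f)/f))
w(Z(6, -6))*P(7) = (-17/(-20 - 6))*(7*(1 + 7)) = (-17/(-26))*(7*8) = -17*(-1/26)*56 = (17/26)*56 = 476/13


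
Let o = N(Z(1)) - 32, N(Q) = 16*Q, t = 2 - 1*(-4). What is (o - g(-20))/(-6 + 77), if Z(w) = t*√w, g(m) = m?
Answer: 84/71 ≈ 1.1831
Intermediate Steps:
t = 6 (t = 2 + 4 = 6)
Z(w) = 6*√w
o = 64 (o = 16*(6*√1) - 32 = 16*(6*1) - 32 = 16*6 - 32 = 96 - 32 = 64)
(o - g(-20))/(-6 + 77) = (64 - 1*(-20))/(-6 + 77) = (64 + 20)/71 = (1/71)*84 = 84/71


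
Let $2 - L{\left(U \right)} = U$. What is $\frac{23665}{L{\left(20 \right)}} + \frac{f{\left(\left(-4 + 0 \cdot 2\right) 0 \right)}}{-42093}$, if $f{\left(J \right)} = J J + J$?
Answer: $- \frac{23665}{18} \approx -1314.7$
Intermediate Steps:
$L{\left(U \right)} = 2 - U$
$f{\left(J \right)} = J + J^{2}$ ($f{\left(J \right)} = J^{2} + J = J + J^{2}$)
$\frac{23665}{L{\left(20 \right)}} + \frac{f{\left(\left(-4 + 0 \cdot 2\right) 0 \right)}}{-42093} = \frac{23665}{2 - 20} + \frac{\left(-4 + 0 \cdot 2\right) 0 \left(1 + \left(-4 + 0 \cdot 2\right) 0\right)}{-42093} = \frac{23665}{2 - 20} + \left(-4 + 0\right) 0 \left(1 + \left(-4 + 0\right) 0\right) \left(- \frac{1}{42093}\right) = \frac{23665}{-18} + \left(-4\right) 0 \left(1 - 0\right) \left(- \frac{1}{42093}\right) = 23665 \left(- \frac{1}{18}\right) + 0 \left(1 + 0\right) \left(- \frac{1}{42093}\right) = - \frac{23665}{18} + 0 \cdot 1 \left(- \frac{1}{42093}\right) = - \frac{23665}{18} + 0 \left(- \frac{1}{42093}\right) = - \frac{23665}{18} + 0 = - \frac{23665}{18}$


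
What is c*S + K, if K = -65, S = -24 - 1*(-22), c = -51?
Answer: 37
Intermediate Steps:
S = -2 (S = -24 + 22 = -2)
c*S + K = -51*(-2) - 65 = 102 - 65 = 37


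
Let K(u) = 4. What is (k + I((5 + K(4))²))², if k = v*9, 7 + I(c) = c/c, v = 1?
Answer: 9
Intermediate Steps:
I(c) = -6 (I(c) = -7 + c/c = -7 + 1 = -6)
k = 9 (k = 1*9 = 9)
(k + I((5 + K(4))²))² = (9 - 6)² = 3² = 9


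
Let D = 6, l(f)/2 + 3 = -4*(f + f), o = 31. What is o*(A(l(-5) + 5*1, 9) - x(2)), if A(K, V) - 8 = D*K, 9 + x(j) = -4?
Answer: 15345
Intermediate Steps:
l(f) = -6 - 16*f (l(f) = -6 + 2*(-4*(f + f)) = -6 + 2*(-8*f) = -6 - 16*f)
x(j) = -13 (x(j) = -9 - 4 = -13)
A(K, V) = 8 + 6*K
o*(A(l(-5) + 5*1, 9) - x(2)) = 31*((8 + 6*((-6 - 16*(-5)) + 5*1)) - 1*(-13)) = 31*((8 + 6*((-6 + 80) + 5)) + 13) = 31*((8 + 6*(74 + 5)) + 13) = 31*((8 + 6*79) + 13) = 31*((8 + 474) + 13) = 31*(482 + 13) = 31*495 = 15345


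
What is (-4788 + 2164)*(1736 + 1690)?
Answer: -8989824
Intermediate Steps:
(-4788 + 2164)*(1736 + 1690) = -2624*3426 = -8989824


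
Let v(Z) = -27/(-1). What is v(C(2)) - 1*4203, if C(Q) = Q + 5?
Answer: -4176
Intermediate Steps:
C(Q) = 5 + Q
v(Z) = 27 (v(Z) = -27*(-1) = 27)
v(C(2)) - 1*4203 = 27 - 1*4203 = 27 - 4203 = -4176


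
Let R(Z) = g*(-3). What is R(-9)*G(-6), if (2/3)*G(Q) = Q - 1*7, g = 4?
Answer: 234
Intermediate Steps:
R(Z) = -12 (R(Z) = 4*(-3) = -12)
G(Q) = -21/2 + 3*Q/2 (G(Q) = 3*(Q - 1*7)/2 = 3*(Q - 7)/2 = 3*(-7 + Q)/2 = -21/2 + 3*Q/2)
R(-9)*G(-6) = -12*(-21/2 + (3/2)*(-6)) = -12*(-21/2 - 9) = -12*(-39/2) = 234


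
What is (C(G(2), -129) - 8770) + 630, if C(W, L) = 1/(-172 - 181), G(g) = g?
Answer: -2873421/353 ≈ -8140.0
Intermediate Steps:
C(W, L) = -1/353 (C(W, L) = 1/(-353) = -1/353)
(C(G(2), -129) - 8770) + 630 = (-1/353 - 8770) + 630 = -3095811/353 + 630 = -2873421/353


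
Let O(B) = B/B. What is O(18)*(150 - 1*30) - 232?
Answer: -112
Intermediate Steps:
O(B) = 1
O(18)*(150 - 1*30) - 232 = 1*(150 - 1*30) - 232 = 1*(150 - 30) - 232 = 1*120 - 232 = 120 - 232 = -112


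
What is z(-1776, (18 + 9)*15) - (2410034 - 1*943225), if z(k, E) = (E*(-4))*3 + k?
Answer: -1473445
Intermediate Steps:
z(k, E) = k - 12*E (z(k, E) = -4*E*3 + k = -12*E + k = k - 12*E)
z(-1776, (18 + 9)*15) - (2410034 - 1*943225) = (-1776 - 12*(18 + 9)*15) - (2410034 - 1*943225) = (-1776 - 324*15) - (2410034 - 943225) = (-1776 - 12*405) - 1*1466809 = (-1776 - 4860) - 1466809 = -6636 - 1466809 = -1473445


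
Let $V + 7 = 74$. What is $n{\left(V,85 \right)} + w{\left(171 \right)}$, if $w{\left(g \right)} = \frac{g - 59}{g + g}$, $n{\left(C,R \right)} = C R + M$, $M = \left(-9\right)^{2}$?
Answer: $\frac{987752}{171} \approx 5776.3$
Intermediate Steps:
$M = 81$
$V = 67$ ($V = -7 + 74 = 67$)
$n{\left(C,R \right)} = 81 + C R$ ($n{\left(C,R \right)} = C R + 81 = 81 + C R$)
$w{\left(g \right)} = \frac{-59 + g}{2 g}$
$n{\left(V,85 \right)} + w{\left(171 \right)} = \left(81 + 67 \cdot 85\right) + \frac{-59 + 171}{2 \cdot 171} = \left(81 + 5695\right) + \frac{1}{2} \cdot \frac{1}{171} \cdot 112 = 5776 + \frac{56}{171} = \frac{987752}{171}$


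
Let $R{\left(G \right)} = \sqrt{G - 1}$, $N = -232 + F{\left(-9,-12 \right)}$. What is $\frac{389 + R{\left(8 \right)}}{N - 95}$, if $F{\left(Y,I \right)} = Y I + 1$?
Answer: $- \frac{389}{218} - \frac{\sqrt{7}}{218} \approx -1.7965$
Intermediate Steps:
$F{\left(Y,I \right)} = 1 + I Y$ ($F{\left(Y,I \right)} = I Y + 1 = 1 + I Y$)
$N = -123$ ($N = -232 + \left(1 - -108\right) = -232 + \left(1 + 108\right) = -232 + 109 = -123$)
$R{\left(G \right)} = \sqrt{-1 + G}$
$\frac{389 + R{\left(8 \right)}}{N - 95} = \frac{389 + \sqrt{-1 + 8}}{-123 - 95} = \frac{389 + \sqrt{7}}{-218} = \left(389 + \sqrt{7}\right) \left(- \frac{1}{218}\right) = - \frac{389}{218} - \frac{\sqrt{7}}{218}$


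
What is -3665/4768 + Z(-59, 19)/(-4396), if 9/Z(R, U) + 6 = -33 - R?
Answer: -20141857/26200160 ≈ -0.76877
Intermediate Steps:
Z(R, U) = 9/(-39 - R) (Z(R, U) = 9/(-6 + (-33 - R)) = 9/(-39 - R))
-3665/4768 + Z(-59, 19)/(-4396) = -3665/4768 - 9/(39 - 59)/(-4396) = -3665*1/4768 - 9/(-20)*(-1/4396) = -3665/4768 - 9*(-1/20)*(-1/4396) = -3665/4768 + (9/20)*(-1/4396) = -3665/4768 - 9/87920 = -20141857/26200160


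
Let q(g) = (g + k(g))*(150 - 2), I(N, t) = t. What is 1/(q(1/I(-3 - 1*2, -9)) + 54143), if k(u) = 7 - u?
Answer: 1/55179 ≈ 1.8123e-5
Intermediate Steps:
q(g) = 1036 (q(g) = (g + (7 - g))*(150 - 2) = 7*148 = 1036)
1/(q(1/I(-3 - 1*2, -9)) + 54143) = 1/(1036 + 54143) = 1/55179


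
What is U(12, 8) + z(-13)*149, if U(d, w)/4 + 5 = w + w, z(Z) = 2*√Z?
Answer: 44 + 298*I*√13 ≈ 44.0 + 1074.5*I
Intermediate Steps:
U(d, w) = -20 + 8*w (U(d, w) = -20 + 4*(w + w) = -20 + 4*(2*w) = -20 + 8*w)
U(12, 8) + z(-13)*149 = (-20 + 8*8) + (2*√(-13))*149 = (-20 + 64) + (2*(I*√13))*149 = 44 + (2*I*√13)*149 = 44 + 298*I*√13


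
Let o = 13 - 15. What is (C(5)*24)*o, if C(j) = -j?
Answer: 240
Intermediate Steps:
o = -2
(C(5)*24)*o = (-1*5*24)*(-2) = -5*24*(-2) = -120*(-2) = 240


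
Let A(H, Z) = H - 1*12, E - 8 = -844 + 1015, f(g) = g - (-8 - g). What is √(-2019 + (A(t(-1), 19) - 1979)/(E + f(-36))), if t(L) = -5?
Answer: I*√26930815/115 ≈ 45.126*I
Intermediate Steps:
f(g) = 8 + 2*g (f(g) = g + (8 + g) = 8 + 2*g)
E = 179 (E = 8 + (-844 + 1015) = 8 + 171 = 179)
A(H, Z) = -12 + H (A(H, Z) = H - 12 = -12 + H)
√(-2019 + (A(t(-1), 19) - 1979)/(E + f(-36))) = √(-2019 + ((-12 - 5) - 1979)/(179 + (8 + 2*(-36)))) = √(-2019 + (-17 - 1979)/(179 + (8 - 72))) = √(-2019 - 1996/(179 - 64)) = √(-2019 - 1996/115) = √(-234181/115) = I*√26930815/115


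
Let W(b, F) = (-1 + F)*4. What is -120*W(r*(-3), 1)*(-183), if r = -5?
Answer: 0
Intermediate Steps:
W(b, F) = -4 + 4*F
-120*W(r*(-3), 1)*(-183) = -120*(-4 + 4*1)*(-183) = -120*(-4 + 4)*(-183) = -120*0*(-183) = 0*(-183) = 0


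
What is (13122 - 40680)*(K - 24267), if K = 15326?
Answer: 246396078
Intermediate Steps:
(13122 - 40680)*(K - 24267) = (13122 - 40680)*(15326 - 24267) = -27558*(-8941) = 246396078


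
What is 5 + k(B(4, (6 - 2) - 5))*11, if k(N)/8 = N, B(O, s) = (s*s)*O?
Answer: 357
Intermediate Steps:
B(O, s) = O*s² (B(O, s) = s²*O = O*s²)
k(N) = 8*N
5 + k(B(4, (6 - 2) - 5))*11 = 5 + (8*(4*((6 - 2) - 5)²))*11 = 5 + (8*(4*(4 - 5)²))*11 = 5 + (8*(4*(-1)²))*11 = 5 + (8*(4*1))*11 = 5 + (8*4)*11 = 5 + 32*11 = 5 + 352 = 357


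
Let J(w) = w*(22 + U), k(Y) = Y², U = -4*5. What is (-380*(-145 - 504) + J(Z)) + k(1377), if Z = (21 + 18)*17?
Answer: 2144075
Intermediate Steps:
U = -20
Z = 663 (Z = 39*17 = 663)
J(w) = 2*w (J(w) = w*(22 - 20) = w*2 = 2*w)
(-380*(-145 - 504) + J(Z)) + k(1377) = (-380*(-145 - 504) + 2*663) + 1377² = (-380*(-649) + 1326) + 1896129 = (246620 + 1326) + 1896129 = 247946 + 1896129 = 2144075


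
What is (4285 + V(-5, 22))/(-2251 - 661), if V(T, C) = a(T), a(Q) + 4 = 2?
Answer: -4283/2912 ≈ -1.4708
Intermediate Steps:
a(Q) = -2 (a(Q) = -4 + 2 = -2)
V(T, C) = -2
(4285 + V(-5, 22))/(-2251 - 661) = (4285 - 2)/(-2251 - 661) = 4283/(-2912) = 4283*(-1/2912) = -4283/2912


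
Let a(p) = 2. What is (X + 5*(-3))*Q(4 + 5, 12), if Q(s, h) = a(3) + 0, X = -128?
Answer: -286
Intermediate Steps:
Q(s, h) = 2 (Q(s, h) = 2 + 0 = 2)
(X + 5*(-3))*Q(4 + 5, 12) = (-128 + 5*(-3))*2 = (-128 - 15)*2 = -143*2 = -286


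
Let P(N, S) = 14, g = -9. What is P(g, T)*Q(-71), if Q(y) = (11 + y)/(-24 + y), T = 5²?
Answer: 168/19 ≈ 8.8421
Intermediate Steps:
T = 25
Q(y) = (11 + y)/(-24 + y)
P(g, T)*Q(-71) = 14*((11 - 71)/(-24 - 71)) = 14*(-60/(-95)) = 14*(-1/95*(-60)) = 14*(12/19) = 168/19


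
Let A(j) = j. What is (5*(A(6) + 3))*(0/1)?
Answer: 0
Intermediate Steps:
(5*(A(6) + 3))*(0/1) = (5*(6 + 3))*(0/1) = (5*9)*(0*1) = 45*0 = 0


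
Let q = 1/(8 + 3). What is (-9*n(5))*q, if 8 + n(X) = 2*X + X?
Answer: -63/11 ≈ -5.7273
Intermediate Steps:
n(X) = -8 + 3*X (n(X) = -8 + (2*X + X) = -8 + 3*X)
q = 1/11 ≈ 0.090909
(-9*n(5))*q = -9*(-8 + 3*5)*(1/11) = -9*(-8 + 15)*(1/11) = -9*7*(1/11) = -63*1/11 = -63/11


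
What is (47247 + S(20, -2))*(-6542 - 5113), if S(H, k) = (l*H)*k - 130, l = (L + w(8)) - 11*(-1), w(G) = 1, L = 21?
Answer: -533764035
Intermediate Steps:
l = 33 (l = (21 + 1) - 11*(-1) = 22 + 11 = 33)
S(H, k) = -130 + 33*H*k (S(H, k) = (33*H)*k - 130 = 33*H*k - 130 = -130 + 33*H*k)
(47247 + S(20, -2))*(-6542 - 5113) = (47247 + (-130 + 33*20*(-2)))*(-6542 - 5113) = (47247 + (-130 - 1320))*(-11655) = (47247 - 1450)*(-11655) = 45797*(-11655) = -533764035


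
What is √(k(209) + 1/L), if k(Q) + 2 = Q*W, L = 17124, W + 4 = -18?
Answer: I*√337216078119/8562 ≈ 67.823*I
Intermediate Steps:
W = -22 (W = -4 - 18 = -22)
k(Q) = -2 - 22*Q (k(Q) = -2 + Q*(-22) = -2 - 22*Q)
√(k(209) + 1/L) = √((-2 - 22*209) + 1/17124) = √((-2 - 4598) + 1/17124) = √(-4600 + 1/17124) = √(-78770399/17124) = I*√337216078119/8562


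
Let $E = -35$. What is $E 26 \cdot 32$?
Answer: $-29120$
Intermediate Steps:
$E 26 \cdot 32 = \left(-35\right) 26 \cdot 32 = \left(-910\right) 32 = -29120$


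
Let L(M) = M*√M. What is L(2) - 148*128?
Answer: -18944 + 2*√2 ≈ -18941.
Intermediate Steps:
L(M) = M^(3/2)
L(2) - 148*128 = 2^(3/2) - 148*128 = 2*√2 - 18944 = -18944 + 2*√2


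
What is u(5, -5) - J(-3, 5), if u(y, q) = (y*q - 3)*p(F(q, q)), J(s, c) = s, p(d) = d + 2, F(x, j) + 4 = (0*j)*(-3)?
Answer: 59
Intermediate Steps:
F(x, j) = -4 (F(x, j) = -4 + (0*j)*(-3) = -4 + 0*(-3) = -4 + 0 = -4)
p(d) = 2 + d
u(y, q) = 6 - 2*q*y (u(y, q) = (y*q - 3)*(2 - 4) = (q*y - 3)*(-2) = (-3 + q*y)*(-2) = 6 - 2*q*y)
u(5, -5) - J(-3, 5) = (6 - 2*(-5)*5) - 1*(-3) = (6 + 50) + 3 = 56 + 3 = 59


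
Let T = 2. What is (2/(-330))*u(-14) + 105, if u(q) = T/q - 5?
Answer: 40437/385 ≈ 105.03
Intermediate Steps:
u(q) = -5 + 2/q (u(q) = 2/q - 5 = -5 + 2/q)
(2/(-330))*u(-14) + 105 = (2/(-330))*(-5 + 2/(-14)) + 105 = (2*(-1/330))*(-5 + 2*(-1/14)) + 105 = -(-5 - ⅐)/165 + 105 = -1/165*(-36/7) + 105 = 12/385 + 105 = 40437/385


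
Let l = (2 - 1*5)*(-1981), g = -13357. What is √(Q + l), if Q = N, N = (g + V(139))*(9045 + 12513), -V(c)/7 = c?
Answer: I*√308920197 ≈ 17576.0*I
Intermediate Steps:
V(c) = -7*c
l = 5943 (l = (2 - 5)*(-1981) = -3*(-1981) = 5943)
N = -308926140 (N = (-13357 - 7*139)*(9045 + 12513) = (-13357 - 973)*21558 = -14330*21558 = -308926140)
Q = -308926140
√(Q + l) = √(-308926140 + 5943) = √(-308920197) = I*√308920197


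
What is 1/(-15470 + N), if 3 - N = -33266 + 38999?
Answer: -1/21200 ≈ -4.7170e-5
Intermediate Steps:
N = -5730 (N = 3 - (-33266 + 38999) = 3 - 1*5733 = 3 - 5733 = -5730)
1/(-15470 + N) = 1/(-15470 - 5730) = 1/(-21200) = -1/21200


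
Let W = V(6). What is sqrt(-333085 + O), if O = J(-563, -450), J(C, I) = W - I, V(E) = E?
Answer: 11*I*sqrt(2749) ≈ 576.74*I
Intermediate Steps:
W = 6
J(C, I) = 6 - I
O = 456 (O = 6 - 1*(-450) = 6 + 450 = 456)
sqrt(-333085 + O) = sqrt(-333085 + 456) = sqrt(-332629) = 11*I*sqrt(2749)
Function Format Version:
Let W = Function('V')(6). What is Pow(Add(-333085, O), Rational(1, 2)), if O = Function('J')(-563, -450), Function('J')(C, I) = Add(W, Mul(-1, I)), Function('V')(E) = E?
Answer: Mul(11, I, Pow(2749, Rational(1, 2))) ≈ Mul(576.74, I)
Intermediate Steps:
W = 6
Function('J')(C, I) = Add(6, Mul(-1, I))
O = 456 (O = Add(6, Mul(-1, -450)) = Add(6, 450) = 456)
Pow(Add(-333085, O), Rational(1, 2)) = Pow(Add(-333085, 456), Rational(1, 2)) = Pow(-332629, Rational(1, 2)) = Mul(11, I, Pow(2749, Rational(1, 2)))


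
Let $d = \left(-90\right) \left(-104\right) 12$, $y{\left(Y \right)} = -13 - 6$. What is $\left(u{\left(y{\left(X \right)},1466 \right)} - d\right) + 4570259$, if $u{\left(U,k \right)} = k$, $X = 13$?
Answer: $4459405$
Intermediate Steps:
$y{\left(Y \right)} = -19$ ($y{\left(Y \right)} = -13 - 6 = -19$)
$d = 112320$ ($d = 9360 \cdot 12 = 112320$)
$\left(u{\left(y{\left(X \right)},1466 \right)} - d\right) + 4570259 = \left(1466 - 112320\right) + 4570259 = -110854 + 4570259 = 4459405$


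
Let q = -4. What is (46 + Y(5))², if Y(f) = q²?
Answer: 3844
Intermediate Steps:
Y(f) = 16 (Y(f) = (-4)² = 16)
(46 + Y(5))² = (46 + 16)² = 62² = 3844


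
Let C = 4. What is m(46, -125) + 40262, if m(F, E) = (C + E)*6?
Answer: 39536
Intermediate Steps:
m(F, E) = 24 + 6*E (m(F, E) = (4 + E)*6 = 24 + 6*E)
m(46, -125) + 40262 = (24 + 6*(-125)) + 40262 = (24 - 750) + 40262 = -726 + 40262 = 39536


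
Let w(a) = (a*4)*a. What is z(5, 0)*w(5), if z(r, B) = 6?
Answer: 600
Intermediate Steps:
w(a) = 4*a² (w(a) = (4*a)*a = 4*a²)
z(5, 0)*w(5) = 6*(4*5²) = 6*(4*25) = 6*100 = 600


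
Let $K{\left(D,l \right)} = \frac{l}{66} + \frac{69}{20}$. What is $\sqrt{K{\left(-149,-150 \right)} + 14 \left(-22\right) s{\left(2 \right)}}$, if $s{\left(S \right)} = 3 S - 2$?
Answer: $\frac{i \sqrt{14892955}}{110} \approx 35.083 i$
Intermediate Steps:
$s{\left(S \right)} = -2 + 3 S$
$K{\left(D,l \right)} = \frac{69}{20} + \frac{l}{66}$ ($K{\left(D,l \right)} = l \frac{1}{66} + 69 \cdot \frac{1}{20} = \frac{l}{66} + \frac{69}{20} = \frac{69}{20} + \frac{l}{66}$)
$\sqrt{K{\left(-149,-150 \right)} + 14 \left(-22\right) s{\left(2 \right)}} = \sqrt{\left(\frac{69}{20} + \frac{1}{66} \left(-150\right)\right) + 14 \left(-22\right) \left(-2 + 3 \cdot 2\right)} = \sqrt{\left(\frac{69}{20} - \frac{25}{11}\right) - 308 \left(-2 + 6\right)} = \sqrt{\frac{259}{220} - 1232} = \sqrt{- \frac{270781}{220}} = \frac{i \sqrt{14892955}}{110}$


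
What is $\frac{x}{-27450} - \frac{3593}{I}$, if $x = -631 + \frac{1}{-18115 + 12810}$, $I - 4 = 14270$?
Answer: $- \frac{48111633}{210343250} \approx -0.22873$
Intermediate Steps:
$I = 14274$ ($I = 4 + 14270 = 14274$)
$x = - \frac{3347456}{5305}$ ($x = -631 + \frac{1}{-5305} = -631 - \frac{1}{5305} = - \frac{3347456}{5305} \approx -631.0$)
$\frac{x}{-27450} - \frac{3593}{I} = - \frac{3347456}{5305 \left(-27450\right)} - \frac{3593}{14274} = \left(- \frac{3347456}{5305}\right) \left(- \frac{1}{27450}\right) - \frac{3593}{14274} = \frac{1673728}{72811125} - \frac{3593}{14274} = - \frac{48111633}{210343250}$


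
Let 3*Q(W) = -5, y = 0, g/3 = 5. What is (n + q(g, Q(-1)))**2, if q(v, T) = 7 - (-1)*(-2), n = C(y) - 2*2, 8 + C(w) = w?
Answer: 49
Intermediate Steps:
g = 15 (g = 3*5 = 15)
C(w) = -8 + w
Q(W) = -5/3 (Q(W) = (1/3)*(-5) = -5/3)
n = -12 (n = (-8 + 0) - 2*2 = -8 - 4 = -12)
q(v, T) = 5 (q(v, T) = 7 - 1*2 = 7 - 2 = 5)
(n + q(g, Q(-1)))**2 = (-12 + 5)**2 = (-7)**2 = 49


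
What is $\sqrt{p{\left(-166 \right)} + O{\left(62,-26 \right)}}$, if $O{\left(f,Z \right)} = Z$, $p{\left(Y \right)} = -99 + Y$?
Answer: $i \sqrt{291} \approx 17.059 i$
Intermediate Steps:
$\sqrt{p{\left(-166 \right)} + O{\left(62,-26 \right)}} = \sqrt{\left(-99 - 166\right) - 26} = \sqrt{-265 - 26} = \sqrt{-291} = i \sqrt{291}$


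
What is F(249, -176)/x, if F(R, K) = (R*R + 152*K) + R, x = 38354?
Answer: 17749/19177 ≈ 0.92554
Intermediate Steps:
F(R, K) = R + R**2 + 152*K (F(R, K) = (R**2 + 152*K) + R = R + R**2 + 152*K)
F(249, -176)/x = (249 + 249**2 + 152*(-176))/38354 = (249 + 62001 - 26752)*(1/38354) = 35498*(1/38354) = 17749/19177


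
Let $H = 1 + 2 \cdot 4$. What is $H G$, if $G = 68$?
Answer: $612$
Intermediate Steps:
$H = 9$ ($H = 1 + 8 = 9$)
$H G = 9 \cdot 68 = 612$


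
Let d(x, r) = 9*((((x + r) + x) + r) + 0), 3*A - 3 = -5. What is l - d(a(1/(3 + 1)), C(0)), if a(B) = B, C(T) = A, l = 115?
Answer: 245/2 ≈ 122.50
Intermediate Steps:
A = -2/3 (A = 1 + (1/3)*(-5) = 1 - 5/3 = -2/3 ≈ -0.66667)
C(T) = -2/3
d(x, r) = 18*r + 18*x (d(x, r) = 9*((((r + x) + x) + r) + 0) = 9*(((r + 2*x) + r) + 0) = 9*((2*r + 2*x) + 0) = 9*(2*r + 2*x) = 18*r + 18*x)
l - d(a(1/(3 + 1)), C(0)) = 115 - (18*(-2/3) + 18/(3 + 1)) = 115 - (-12 + 18/4) = 115 - (-12 + 18*(1/4)) = 115 - (-12 + 9/2) = 115 - 1*(-15/2) = 115 + 15/2 = 245/2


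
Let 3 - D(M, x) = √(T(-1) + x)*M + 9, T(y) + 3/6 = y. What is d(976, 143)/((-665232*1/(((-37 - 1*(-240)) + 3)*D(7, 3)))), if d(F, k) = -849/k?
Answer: -87447/7927348 - 204043*√6/31709392 ≈ -0.026793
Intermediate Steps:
T(y) = -½ + y
D(M, x) = -6 - M*√(-3/2 + x) (D(M, x) = 3 - (√((-½ - 1) + x)*M + 9) = 3 - (√(-3/2 + x)*M + 9) = 3 - (M*√(-3/2 + x) + 9) = 3 - (9 + M*√(-3/2 + x)) = 3 + (-9 - M*√(-3/2 + x)) = -6 - M*√(-3/2 + x))
d(976, 143)/((-665232*1/(((-37 - 1*(-240)) + 3)*D(7, 3)))) = (-849/143)/((-665232*1/((-6 - ½*7*√(-6 + 4*3))*((-37 - 1*(-240)) + 3)))) = (-849*1/143)/((-665232*1/((-6 - ½*7*√(-6 + 12))*((-37 + 240) + 3)))) = -849*(-(-6 - ½*7*√6)*(203 + 3)/665232)/143 = -(87447/7927348 + 204043*√6/31709392) = -849*(103/55436 + 721*√6/665232)/143 = -87447/7927348 - 204043*√6/31709392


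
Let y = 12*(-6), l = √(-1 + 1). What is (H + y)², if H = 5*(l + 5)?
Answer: 2209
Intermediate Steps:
l = 0 (l = √0 = 0)
H = 25 (H = 5*(0 + 5) = 5*5 = 25)
y = -72
(H + y)² = (25 - 72)² = (-47)² = 2209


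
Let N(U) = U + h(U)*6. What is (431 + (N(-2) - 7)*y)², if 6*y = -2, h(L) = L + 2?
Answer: 188356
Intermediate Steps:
h(L) = 2 + L
y = -⅓ (y = (⅙)*(-2) = -⅓ ≈ -0.33333)
N(U) = 12 + 7*U (N(U) = U + (2 + U)*6 = U + (12 + 6*U) = 12 + 7*U)
(431 + (N(-2) - 7)*y)² = (431 + ((12 + 7*(-2)) - 7)*(-⅓))² = (431 + ((12 - 14) - 7)*(-⅓))² = (431 + (-2 - 7)*(-⅓))² = (431 - 9*(-⅓))² = (431 + 3)² = 434² = 188356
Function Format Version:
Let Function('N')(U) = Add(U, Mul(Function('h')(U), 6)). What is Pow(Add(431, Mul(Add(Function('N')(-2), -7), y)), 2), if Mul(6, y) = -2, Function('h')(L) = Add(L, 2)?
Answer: 188356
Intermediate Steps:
Function('h')(L) = Add(2, L)
y = Rational(-1, 3) (y = Mul(Rational(1, 6), -2) = Rational(-1, 3) ≈ -0.33333)
Function('N')(U) = Add(12, Mul(7, U)) (Function('N')(U) = Add(U, Mul(Add(2, U), 6)) = Add(U, Add(12, Mul(6, U))) = Add(12, Mul(7, U)))
Pow(Add(431, Mul(Add(Function('N')(-2), -7), y)), 2) = Pow(Add(431, Mul(Add(Add(12, Mul(7, -2)), -7), Rational(-1, 3))), 2) = Pow(Add(431, Mul(Add(Add(12, -14), -7), Rational(-1, 3))), 2) = Pow(Add(431, Mul(Add(-2, -7), Rational(-1, 3))), 2) = Pow(Add(431, Mul(-9, Rational(-1, 3))), 2) = Pow(Add(431, 3), 2) = Pow(434, 2) = 188356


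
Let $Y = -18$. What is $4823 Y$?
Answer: $-86814$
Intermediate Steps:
$4823 Y = 4823 \left(-18\right) = -86814$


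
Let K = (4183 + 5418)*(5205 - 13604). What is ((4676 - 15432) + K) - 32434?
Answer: -80681989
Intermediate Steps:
K = -80638799 (K = 9601*(-8399) = -80638799)
((4676 - 15432) + K) - 32434 = ((4676 - 15432) - 80638799) - 32434 = (-10756 - 80638799) - 32434 = -80649555 - 32434 = -80681989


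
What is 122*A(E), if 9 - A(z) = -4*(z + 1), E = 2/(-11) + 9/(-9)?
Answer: 11102/11 ≈ 1009.3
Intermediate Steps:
E = -13/11 (E = 2*(-1/11) + 9*(-⅑) = -2/11 - 1 = -13/11 ≈ -1.1818)
A(z) = 13 + 4*z (A(z) = 9 - (-4)*(z + 1) = 9 - (-4)*(1 + z) = 9 - (-4 - 4*z) = 9 + (4 + 4*z) = 13 + 4*z)
122*A(E) = 122*(13 + 4*(-13/11)) = 122*(13 - 52/11) = 122*(91/11) = 11102/11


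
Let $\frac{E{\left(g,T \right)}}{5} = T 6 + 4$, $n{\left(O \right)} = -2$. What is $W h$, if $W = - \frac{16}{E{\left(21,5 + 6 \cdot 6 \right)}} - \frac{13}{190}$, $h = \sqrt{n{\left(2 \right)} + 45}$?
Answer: $- \frac{1929 \sqrt{43}}{23750} \approx -0.5326$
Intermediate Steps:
$E{\left(g,T \right)} = 20 + 30 T$ ($E{\left(g,T \right)} = 5 \left(T 6 + 4\right) = 5 \left(6 T + 4\right) = 5 \left(4 + 6 T\right) = 20 + 30 T$)
$h = \sqrt{43}$ ($h = \sqrt{-2 + 45} = \sqrt{43} \approx 6.5574$)
$W = - \frac{1929}{23750}$ ($W = - \frac{16}{20 + 30 \left(5 + 6 \cdot 6\right)} - \frac{13}{190} = - \frac{16}{20 + 30 \left(5 + 36\right)} - \frac{13}{190} = - \frac{16}{20 + 30 \cdot 41} - \frac{13}{190} = - \frac{16}{20 + 1230} - \frac{13}{190} = - \frac{16}{1250} - \frac{13}{190} = \left(-16\right) \frac{1}{1250} - \frac{13}{190} = - \frac{8}{625} - \frac{13}{190} = - \frac{1929}{23750} \approx -0.081221$)
$W h = - \frac{1929 \sqrt{43}}{23750}$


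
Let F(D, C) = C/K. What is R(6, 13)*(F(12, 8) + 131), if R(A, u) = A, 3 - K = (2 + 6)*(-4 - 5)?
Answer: 19666/25 ≈ 786.64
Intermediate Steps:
K = 75 (K = 3 - (2 + 6)*(-4 - 5) = 3 - 8*(-9) = 3 - 1*(-72) = 3 + 72 = 75)
F(D, C) = C/75
R(6, 13)*(F(12, 8) + 131) = 6*((1/75)*8 + 131) = 6*(8/75 + 131) = 6*(9833/75) = 19666/25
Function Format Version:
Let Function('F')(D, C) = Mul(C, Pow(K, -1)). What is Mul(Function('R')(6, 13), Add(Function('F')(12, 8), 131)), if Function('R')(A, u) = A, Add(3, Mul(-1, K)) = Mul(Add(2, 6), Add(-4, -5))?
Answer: Rational(19666, 25) ≈ 786.64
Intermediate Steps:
K = 75 (K = Add(3, Mul(-1, Mul(Add(2, 6), Add(-4, -5)))) = Add(3, Mul(-1, Mul(8, -9))) = Add(3, Mul(-1, -72)) = Add(3, 72) = 75)
Function('F')(D, C) = Mul(Rational(1, 75), C) (Function('F')(D, C) = Mul(C, Pow(75, -1)) = Mul(C, Rational(1, 75)) = Mul(Rational(1, 75), C))
Mul(Function('R')(6, 13), Add(Function('F')(12, 8), 131)) = Mul(6, Add(Mul(Rational(1, 75), 8), 131)) = Mul(6, Add(Rational(8, 75), 131)) = Mul(6, Rational(9833, 75)) = Rational(19666, 25)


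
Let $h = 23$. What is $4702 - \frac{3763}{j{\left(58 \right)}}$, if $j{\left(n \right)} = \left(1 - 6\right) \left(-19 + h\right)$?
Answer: $\frac{97803}{20} \approx 4890.1$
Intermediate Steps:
$j{\left(n \right)} = -20$ ($j{\left(n \right)} = \left(1 - 6\right) \left(-19 + 23\right) = \left(-5\right) 4 = -20$)
$4702 - \frac{3763}{j{\left(58 \right)}} = 4702 - \frac{3763}{-20} = 4702 - - \frac{3763}{20} = 4702 + \frac{3763}{20} = \frac{97803}{20}$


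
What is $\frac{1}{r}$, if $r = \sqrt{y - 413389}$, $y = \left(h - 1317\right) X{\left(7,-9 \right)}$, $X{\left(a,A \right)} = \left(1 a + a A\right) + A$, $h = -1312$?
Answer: $- \frac{i \sqrt{60626}}{121252} \approx - 0.0020307 i$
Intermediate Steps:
$X{\left(a,A \right)} = A + a + A a$ ($X{\left(a,A \right)} = \left(a + A a\right) + A = A + a + A a$)
$y = 170885$ ($y = \left(-1312 - 1317\right) \left(-9 + 7 - 63\right) = - 2629 \left(-9 + 7 - 63\right) = \left(-2629\right) \left(-65\right) = 170885$)
$r = 2 i \sqrt{60626}$ ($r = \sqrt{170885 - 413389} = \sqrt{-242504} = 2 i \sqrt{60626} \approx 492.45 i$)
$\frac{1}{r} = \frac{1}{2 i \sqrt{60626}} = - \frac{i \sqrt{60626}}{121252}$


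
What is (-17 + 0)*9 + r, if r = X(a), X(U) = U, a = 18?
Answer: -135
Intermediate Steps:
r = 18
(-17 + 0)*9 + r = (-17 + 0)*9 + 18 = -17*9 + 18 = -153 + 18 = -135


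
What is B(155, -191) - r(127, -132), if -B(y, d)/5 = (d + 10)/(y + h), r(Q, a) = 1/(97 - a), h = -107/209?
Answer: 43281917/7393952 ≈ 5.8537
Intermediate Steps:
h = -107/209 (h = -107*1/209 = -107/209 ≈ -0.51196)
B(y, d) = -5*(10 + d)/(-107/209 + y) (B(y, d) = -5*(d + 10)/(y - 107/209) = -5*(10 + d)/(-107/209 + y))
B(155, -191) - r(127, -132) = 1045*(-10 - 1*(-191))/(-107 + 209*155) - (-1)/(-97 - 132) = 1045*(-10 + 191)/(-107 + 32395) - (-1)/(-229) = 1045*181/32288 - (-1)*(-1)/229 = 1045*(1/32288)*181 - 1*1/229 = 189145/32288 - 1/229 = 43281917/7393952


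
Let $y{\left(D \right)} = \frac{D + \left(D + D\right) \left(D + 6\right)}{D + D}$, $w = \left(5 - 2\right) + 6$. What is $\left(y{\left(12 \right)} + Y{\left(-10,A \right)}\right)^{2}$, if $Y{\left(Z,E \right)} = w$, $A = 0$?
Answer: $\frac{3025}{4} \approx 756.25$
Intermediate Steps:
$w = 9$ ($w = 3 + 6 = 9$)
$Y{\left(Z,E \right)} = 9$
$y{\left(D \right)} = \frac{D + 2 D \left(6 + D\right)}{2 D}$
$\left(y{\left(12 \right)} + Y{\left(-10,A \right)}\right)^{2} = \left(\left(\frac{13}{2} + 12\right) + 9\right)^{2} = \left(\frac{37}{2} + 9\right)^{2} = \left(\frac{55}{2}\right)^{2} = \frac{3025}{4}$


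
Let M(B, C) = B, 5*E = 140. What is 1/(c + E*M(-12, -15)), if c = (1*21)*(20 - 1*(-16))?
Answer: 1/420 ≈ 0.0023810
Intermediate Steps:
E = 28 (E = (⅕)*140 = 28)
c = 756 (c = 21*(20 + 16) = 21*36 = 756)
1/(c + E*M(-12, -15)) = 1/(756 + 28*(-12)) = 1/(756 - 336) = 1/420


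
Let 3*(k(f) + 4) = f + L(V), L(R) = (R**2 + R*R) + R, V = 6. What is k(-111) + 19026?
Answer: 19011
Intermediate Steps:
L(R) = R + 2*R**2 (L(R) = (R**2 + R**2) + R = 2*R**2 + R = R + 2*R**2)
k(f) = 22 + f/3 (k(f) = -4 + (f + 6*(1 + 2*6))/3 = -4 + (f + 6*(1 + 12))/3 = -4 + (f + 6*13)/3 = -4 + (f + 78)/3 = -4 + (78 + f)/3 = -4 + (26 + f/3) = 22 + f/3)
k(-111) + 19026 = (22 + (1/3)*(-111)) + 19026 = (22 - 37) + 19026 = -15 + 19026 = 19011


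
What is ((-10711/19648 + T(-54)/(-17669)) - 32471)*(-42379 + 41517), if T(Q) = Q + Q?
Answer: 4858592365921437/173580256 ≈ 2.7990e+7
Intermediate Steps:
T(Q) = 2*Q
((-10711/19648 + T(-54)/(-17669)) - 32471)*(-42379 + 41517) = ((-10711/19648 + (2*(-54))/(-17669)) - 32471)*(-42379 + 41517) = ((-10711*1/19648 - 108*(-1/17669)) - 32471)*(-862) = ((-10711/19648 + 108/17669) - 32471)*(-862) = (-187130675/347160512 - 32471)*(-862) = -11272836115827/347160512*(-862) = 4858592365921437/173580256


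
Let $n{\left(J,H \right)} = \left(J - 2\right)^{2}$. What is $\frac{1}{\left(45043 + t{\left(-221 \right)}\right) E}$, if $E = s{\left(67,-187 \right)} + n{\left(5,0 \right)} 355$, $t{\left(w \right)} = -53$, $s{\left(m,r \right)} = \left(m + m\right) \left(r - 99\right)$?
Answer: $- \frac{1}{1580453710} \approx -6.3273 \cdot 10^{-10}$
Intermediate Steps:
$s{\left(m,r \right)} = 2 m \left(-99 + r\right)$
$n{\left(J,H \right)} = \left(-2 + J\right)^{2}$
$E = -35129$ ($E = 2 \cdot 67 \left(-99 - 187\right) + \left(-2 + 5\right)^{2} \cdot 355 = 2 \cdot 67 \left(-286\right) + 3^{2} \cdot 355 = -38324 + 9 \cdot 355 = -38324 + 3195 = -35129$)
$\frac{1}{\left(45043 + t{\left(-221 \right)}\right) E} = \frac{1}{\left(45043 - 53\right) \left(-35129\right)} = \frac{1}{44990} \left(- \frac{1}{35129}\right) = - \frac{1}{1580453710}$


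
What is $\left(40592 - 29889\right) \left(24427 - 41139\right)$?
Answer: $-178868536$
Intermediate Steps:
$\left(40592 - 29889\right) \left(24427 - 41139\right) = 10703 \left(-16712\right) = -178868536$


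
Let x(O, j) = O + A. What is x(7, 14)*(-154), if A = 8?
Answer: -2310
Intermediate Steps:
x(O, j) = 8 + O (x(O, j) = O + 8 = 8 + O)
x(7, 14)*(-154) = (8 + 7)*(-154) = 15*(-154) = -2310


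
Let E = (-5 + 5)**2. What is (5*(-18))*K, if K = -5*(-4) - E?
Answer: -1800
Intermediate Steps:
E = 0 (E = 0**2 = 0)
K = 20 (K = -5*(-4) - 1*0 = 20 + 0 = 20)
(5*(-18))*K = (5*(-18))*20 = -90*20 = -1800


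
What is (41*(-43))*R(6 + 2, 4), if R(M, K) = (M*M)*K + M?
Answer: -465432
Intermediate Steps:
R(M, K) = M + K*M**2 (R(M, K) = M**2*K + M = K*M**2 + M = M + K*M**2)
(41*(-43))*R(6 + 2, 4) = (41*(-43))*((6 + 2)*(1 + 4*(6 + 2))) = -14104*(1 + 4*8) = -14104*(1 + 32) = -14104*33 = -1763*264 = -465432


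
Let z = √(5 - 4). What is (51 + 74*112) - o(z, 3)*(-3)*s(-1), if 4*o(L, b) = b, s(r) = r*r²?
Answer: 33347/4 ≈ 8336.8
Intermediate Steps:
z = 1 (z = √1 = 1)
s(r) = r³
o(L, b) = b/4
(51 + 74*112) - o(z, 3)*(-3)*s(-1) = (51 + 74*112) - ((¼)*3)*(-3)*(-1)³ = (51 + 8288) - (¾)*(-3)*(-1) = 8339 - (-9)*(-1)/4 = 8339 - 1*9/4 = 8339 - 9/4 = 33347/4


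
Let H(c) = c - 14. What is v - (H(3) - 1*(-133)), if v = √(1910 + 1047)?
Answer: -122 + √2957 ≈ -67.622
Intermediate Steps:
H(c) = -14 + c
v = √2957 ≈ 54.378
v - (H(3) - 1*(-133)) = √2957 - ((-14 + 3) - 1*(-133)) = √2957 - (-11 + 133) = √2957 - 1*122 = √2957 - 122 = -122 + √2957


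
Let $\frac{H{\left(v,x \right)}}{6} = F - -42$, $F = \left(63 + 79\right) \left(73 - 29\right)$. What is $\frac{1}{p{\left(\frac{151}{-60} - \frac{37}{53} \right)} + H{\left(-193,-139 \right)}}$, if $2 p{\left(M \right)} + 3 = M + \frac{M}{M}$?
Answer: $\frac{6360}{240009817} \approx 2.6499 \cdot 10^{-5}$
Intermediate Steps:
$F = 6248$ ($F = 142 \cdot 44 = 6248$)
$H{\left(v,x \right)} = 37740$ ($H{\left(v,x \right)} = 6 \left(6248 - -42\right) = 6 \left(6248 + 42\right) = 6 \cdot 6290 = 37740$)
$p{\left(M \right)} = -1 + \frac{M}{2}$ ($p{\left(M \right)} = - \frac{3}{2} + \frac{M + \frac{M}{M}}{2} = - \frac{3}{2} + \frac{M + 1}{2} = - \frac{3}{2} + \frac{1 + M}{2} = - \frac{3}{2} + \left(\frac{1}{2} + \frac{M}{2}\right) = -1 + \frac{M}{2}$)
$\frac{1}{p{\left(\frac{151}{-60} - \frac{37}{53} \right)} + H{\left(-193,-139 \right)}} = \frac{1}{\left(-1 + \frac{\frac{151}{-60} - \frac{37}{53}}{2}\right) + 37740} = \frac{1}{\left(-1 + \frac{151 \left(- \frac{1}{60}\right) - \frac{37}{53}}{2}\right) + 37740} = \frac{1}{\left(-1 + \frac{- \frac{151}{60} - \frac{37}{53}}{2}\right) + 37740} = \frac{1}{\left(-1 + \frac{1}{2} \left(- \frac{10223}{3180}\right)\right) + 37740} = \frac{1}{\left(-1 - \frac{10223}{6360}\right) + 37740} = \frac{1}{- \frac{16583}{6360} + 37740} = \frac{1}{\frac{240009817}{6360}} = \frac{6360}{240009817}$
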